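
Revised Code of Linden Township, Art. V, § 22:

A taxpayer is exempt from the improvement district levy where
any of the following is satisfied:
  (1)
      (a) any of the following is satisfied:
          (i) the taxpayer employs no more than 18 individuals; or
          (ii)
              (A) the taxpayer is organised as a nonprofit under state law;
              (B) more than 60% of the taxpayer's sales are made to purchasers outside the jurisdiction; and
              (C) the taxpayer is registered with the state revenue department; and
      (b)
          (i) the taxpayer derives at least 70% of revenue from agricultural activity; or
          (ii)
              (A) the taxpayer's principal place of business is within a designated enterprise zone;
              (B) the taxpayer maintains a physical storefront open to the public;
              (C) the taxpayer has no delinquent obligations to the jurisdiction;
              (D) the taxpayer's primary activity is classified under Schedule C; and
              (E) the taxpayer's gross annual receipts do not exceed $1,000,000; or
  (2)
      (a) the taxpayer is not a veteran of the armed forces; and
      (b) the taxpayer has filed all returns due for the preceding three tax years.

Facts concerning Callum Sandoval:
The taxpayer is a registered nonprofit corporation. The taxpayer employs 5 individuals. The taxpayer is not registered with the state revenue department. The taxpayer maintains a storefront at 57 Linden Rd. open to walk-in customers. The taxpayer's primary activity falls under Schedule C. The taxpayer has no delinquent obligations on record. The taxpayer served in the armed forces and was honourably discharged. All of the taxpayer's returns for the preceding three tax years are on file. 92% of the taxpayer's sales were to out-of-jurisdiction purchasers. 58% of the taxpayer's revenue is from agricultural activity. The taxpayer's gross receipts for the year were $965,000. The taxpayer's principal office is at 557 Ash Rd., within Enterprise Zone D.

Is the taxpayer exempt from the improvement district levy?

(i) ≤ 18 employees — satisfied.
(A) nonprofit — satisfied.
(B) >60% out-of-jur. sales — met.
(C) state-registered — not satisfied.
(ii) = T AND T AND F = false.
So (a) is satisfied (T OR F).
(i) ≥70% agricultural — not satisfied.
(A) in enterprise zone — satisfied.
(B) has storefront — met.
(C) no delinquency — holds.
(D) Schedule C activity — met.
(E) receipts ≤ $1,000,000 — satisfied.
So (ii) is satisfied (T AND T AND T AND T AND T).
So (b) is satisfied (F OR T).
(1) = T AND T = true.
(a) not (veteran) — not satisfied.
(b) returns current — holds.
So (2) is not satisfied (F AND T).
Overall = T OR F = true.

Yes — exempt.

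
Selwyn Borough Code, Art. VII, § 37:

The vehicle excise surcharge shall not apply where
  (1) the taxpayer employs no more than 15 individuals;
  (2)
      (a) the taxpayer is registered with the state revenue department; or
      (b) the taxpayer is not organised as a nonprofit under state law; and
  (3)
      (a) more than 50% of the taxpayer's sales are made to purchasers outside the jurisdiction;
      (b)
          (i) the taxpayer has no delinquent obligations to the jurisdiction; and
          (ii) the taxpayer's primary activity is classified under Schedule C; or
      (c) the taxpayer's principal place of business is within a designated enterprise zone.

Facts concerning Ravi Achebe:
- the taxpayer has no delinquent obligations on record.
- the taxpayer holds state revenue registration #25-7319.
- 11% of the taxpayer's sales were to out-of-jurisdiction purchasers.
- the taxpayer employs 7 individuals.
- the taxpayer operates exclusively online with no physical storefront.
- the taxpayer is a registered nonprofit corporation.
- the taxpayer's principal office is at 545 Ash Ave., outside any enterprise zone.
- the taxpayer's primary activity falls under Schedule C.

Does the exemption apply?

Yes — exempt.

(1) ≤ 15 employees — holds.
(a) state-registered — satisfied.
(b) not (nonprofit) — not met.
So (2) is satisfied (T OR F).
(a) >50% out-of-jur. sales — fails.
(i) no delinquency — met.
(ii) Schedule C activity — met.
(b) = T AND T = true.
(c) in enterprise zone — not satisfied.
(3) = F OR T OR F = true.
So Overall is satisfied (T AND T AND T).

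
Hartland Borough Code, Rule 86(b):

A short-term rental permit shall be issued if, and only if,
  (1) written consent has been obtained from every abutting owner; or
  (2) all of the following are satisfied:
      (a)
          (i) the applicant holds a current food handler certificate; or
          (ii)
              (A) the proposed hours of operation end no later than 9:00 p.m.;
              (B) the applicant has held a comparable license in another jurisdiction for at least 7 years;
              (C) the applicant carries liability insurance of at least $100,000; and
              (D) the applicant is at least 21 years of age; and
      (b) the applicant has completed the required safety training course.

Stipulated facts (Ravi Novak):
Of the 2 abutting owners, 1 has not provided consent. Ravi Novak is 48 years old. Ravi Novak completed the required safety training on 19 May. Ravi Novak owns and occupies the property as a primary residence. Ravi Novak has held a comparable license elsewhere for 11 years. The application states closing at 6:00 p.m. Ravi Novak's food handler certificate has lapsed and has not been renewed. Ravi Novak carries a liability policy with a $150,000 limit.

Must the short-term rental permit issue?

Yes — granted.

(1) all abutters consent — fails.
(i) food handler cert. — not satisfied.
(A) closes by 9 p.m. — met.
(B) prior license ≥ 7 yr — met.
(C) insurance ≥ $100,000 — satisfied.
(D) age ≥ 21 — satisfied.
(ii) = T AND T AND T AND T = true.
So (a) is satisfied (F OR T).
(b) safety training — holds.
(2) = T AND T = true.
So Overall is satisfied (F OR T).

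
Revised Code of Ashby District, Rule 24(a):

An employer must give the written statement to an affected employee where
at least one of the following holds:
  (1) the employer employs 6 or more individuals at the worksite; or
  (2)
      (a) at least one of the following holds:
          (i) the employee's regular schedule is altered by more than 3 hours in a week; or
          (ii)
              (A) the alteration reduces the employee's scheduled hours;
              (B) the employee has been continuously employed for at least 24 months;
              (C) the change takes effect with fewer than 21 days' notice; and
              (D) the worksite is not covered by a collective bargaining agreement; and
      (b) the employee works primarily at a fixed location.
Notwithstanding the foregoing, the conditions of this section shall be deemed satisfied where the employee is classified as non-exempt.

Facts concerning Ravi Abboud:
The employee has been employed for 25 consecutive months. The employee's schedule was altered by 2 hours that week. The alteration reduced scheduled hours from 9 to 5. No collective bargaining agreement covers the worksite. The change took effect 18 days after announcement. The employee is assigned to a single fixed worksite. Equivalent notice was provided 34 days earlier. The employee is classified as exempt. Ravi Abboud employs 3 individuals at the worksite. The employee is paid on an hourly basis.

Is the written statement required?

Yes — required.

(1) ≥ 6 at site — not met.
(i) schedule shift > 3h — fails.
(A) hours reduced — met.
(B) tenure ≥ 24 mo. — satisfied.
(C) < 21 days' notice — satisfied.
(D) no CBA — satisfied.
(ii) = T AND T AND T AND T = true.
So (a) is satisfied (F OR T).
(b) fixed location — satisfied.
(2): T AND T → true.
Overall: F OR T → true.
Exception (non-exempt) — not satisfied.
Result: main true OR exception false → true.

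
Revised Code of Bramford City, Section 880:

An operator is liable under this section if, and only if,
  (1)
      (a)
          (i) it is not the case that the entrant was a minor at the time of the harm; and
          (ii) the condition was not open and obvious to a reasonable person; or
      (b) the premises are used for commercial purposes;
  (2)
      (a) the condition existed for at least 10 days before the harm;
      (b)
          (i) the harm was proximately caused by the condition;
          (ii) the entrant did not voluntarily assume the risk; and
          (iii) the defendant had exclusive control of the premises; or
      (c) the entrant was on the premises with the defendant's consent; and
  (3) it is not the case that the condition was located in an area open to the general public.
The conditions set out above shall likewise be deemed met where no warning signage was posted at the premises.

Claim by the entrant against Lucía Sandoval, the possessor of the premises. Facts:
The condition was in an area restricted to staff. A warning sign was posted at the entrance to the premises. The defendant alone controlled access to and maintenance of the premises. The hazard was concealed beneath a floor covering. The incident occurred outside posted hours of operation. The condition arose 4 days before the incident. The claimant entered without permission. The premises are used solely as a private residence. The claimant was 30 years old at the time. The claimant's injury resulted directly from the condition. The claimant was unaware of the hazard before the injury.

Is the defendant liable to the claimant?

Yes — liable.

(i) not (entrant a minor) — met.
(ii) not open/obvious — satisfied.
(a) = T AND T = true.
(b) commercial use — not met.
(1) = T OR F = true.
(a) condition ≥10 days old — not satisfied.
(i) proximate cause — satisfied.
(ii) no assumed risk — satisfied.
(iii) exclusive control — satisfied.
So (b) is satisfied (T AND T AND T).
(c) consent to enter — fails.
(2): F OR T OR F → true.
(3) not (public area) — holds.
So Overall is satisfied (T AND T AND T).
Exception (no signage posted) — not satisfied.
Result: main true OR exception false → true.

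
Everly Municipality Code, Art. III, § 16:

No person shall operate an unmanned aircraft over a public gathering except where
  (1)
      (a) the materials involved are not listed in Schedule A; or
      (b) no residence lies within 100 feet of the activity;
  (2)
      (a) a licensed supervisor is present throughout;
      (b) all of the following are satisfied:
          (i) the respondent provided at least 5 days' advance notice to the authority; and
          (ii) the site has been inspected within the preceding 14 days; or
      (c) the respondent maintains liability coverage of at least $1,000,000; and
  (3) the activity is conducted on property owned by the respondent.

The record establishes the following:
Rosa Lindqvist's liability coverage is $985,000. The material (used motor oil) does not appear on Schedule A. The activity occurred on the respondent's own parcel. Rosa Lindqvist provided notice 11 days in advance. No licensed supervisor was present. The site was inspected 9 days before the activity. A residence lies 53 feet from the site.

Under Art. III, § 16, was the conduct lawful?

(a) not (Schedule A material) — holds.
(b) no residence in 100 ft — not met.
(1): T OR F → true.
(a) supervisor present — not satisfied.
(i) ≥5 days' notice — holds.
(ii) site inspected — satisfied.
(b): T AND T → true.
(c) coverage ≥ $1,000,000 — not met.
So (2) is satisfied (F OR T OR F).
(3) own property — satisfied.
Overall: T AND T AND T → true.

Yes — lawful.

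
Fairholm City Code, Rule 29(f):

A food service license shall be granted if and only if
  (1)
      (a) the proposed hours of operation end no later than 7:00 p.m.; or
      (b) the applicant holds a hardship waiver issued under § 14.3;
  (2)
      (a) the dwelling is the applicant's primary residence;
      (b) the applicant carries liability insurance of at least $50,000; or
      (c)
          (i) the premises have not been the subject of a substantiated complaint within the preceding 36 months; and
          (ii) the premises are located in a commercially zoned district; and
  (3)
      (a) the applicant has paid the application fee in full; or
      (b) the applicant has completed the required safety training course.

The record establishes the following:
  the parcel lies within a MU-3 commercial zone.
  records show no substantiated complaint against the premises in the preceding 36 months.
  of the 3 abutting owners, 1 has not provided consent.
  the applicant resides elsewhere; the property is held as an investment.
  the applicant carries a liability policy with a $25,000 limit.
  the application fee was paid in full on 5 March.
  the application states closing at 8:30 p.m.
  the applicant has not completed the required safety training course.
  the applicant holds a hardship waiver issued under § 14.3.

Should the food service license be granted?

(a) closes by 7 p.m. — not met.
(b) hardship waiver — satisfied.
So (1) is satisfied (F OR T).
(a) primary residence — not met.
(b) insurance ≥ $50,000 — not satisfied.
(i) no complaint in 36 mo. — holds.
(ii) commercially zoned — satisfied.
(c): T AND T → true.
So (2) is satisfied (F OR F OR T).
(a) fee paid — met.
(b) safety training — fails.
So (3) is satisfied (T OR F).
Overall: T AND T AND T → true.

Yes — granted.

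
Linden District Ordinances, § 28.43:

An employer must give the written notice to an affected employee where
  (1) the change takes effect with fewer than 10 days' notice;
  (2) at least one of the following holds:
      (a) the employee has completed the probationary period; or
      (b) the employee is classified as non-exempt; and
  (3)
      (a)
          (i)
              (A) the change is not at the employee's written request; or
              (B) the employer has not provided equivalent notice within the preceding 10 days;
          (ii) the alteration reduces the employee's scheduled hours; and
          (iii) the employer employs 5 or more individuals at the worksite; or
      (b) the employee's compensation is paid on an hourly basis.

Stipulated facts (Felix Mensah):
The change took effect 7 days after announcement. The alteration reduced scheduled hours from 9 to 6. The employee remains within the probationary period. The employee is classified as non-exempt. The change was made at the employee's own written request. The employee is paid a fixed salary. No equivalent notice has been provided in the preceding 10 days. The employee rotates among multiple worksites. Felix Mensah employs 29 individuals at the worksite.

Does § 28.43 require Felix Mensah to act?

(1) < 10 days' notice — satisfied.
(a) past probation — not met.
(b) non-exempt — met.
(2): F OR T → true.
(A) not employee-requested — not satisfied.
(B) no recent notice — satisfied.
(i) = F OR T = true.
(ii) hours reduced — satisfied.
(iii) ≥ 5 at site — holds.
(a) = T AND T AND T = true.
(b) hourly-paid — not met.
(3) = T OR F = true.
Overall: T AND T AND T → true.

Yes — required.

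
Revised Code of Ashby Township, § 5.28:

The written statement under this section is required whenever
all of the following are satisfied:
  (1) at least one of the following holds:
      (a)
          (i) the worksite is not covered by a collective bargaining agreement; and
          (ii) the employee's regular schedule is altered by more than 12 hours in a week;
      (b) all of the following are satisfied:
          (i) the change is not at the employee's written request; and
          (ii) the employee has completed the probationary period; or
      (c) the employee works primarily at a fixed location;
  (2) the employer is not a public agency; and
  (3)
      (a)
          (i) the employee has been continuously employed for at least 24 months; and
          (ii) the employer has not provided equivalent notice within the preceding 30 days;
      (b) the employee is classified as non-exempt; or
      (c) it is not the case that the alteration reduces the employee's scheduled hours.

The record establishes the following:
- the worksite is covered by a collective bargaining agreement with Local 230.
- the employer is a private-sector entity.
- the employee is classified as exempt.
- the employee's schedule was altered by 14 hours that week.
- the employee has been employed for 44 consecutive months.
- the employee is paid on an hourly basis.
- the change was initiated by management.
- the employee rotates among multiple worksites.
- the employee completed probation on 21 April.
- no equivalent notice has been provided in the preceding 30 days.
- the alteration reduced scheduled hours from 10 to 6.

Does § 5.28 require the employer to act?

Yes — required.

(i) no CBA — not met.
(ii) schedule shift > 12h — holds.
So (a) is not satisfied (F AND T).
(i) not employee-requested — met.
(ii) past probation — satisfied.
(b) = T AND T = true.
(c) fixed location — not met.
So (1) is satisfied (F OR T OR F).
(2) not (public agency) — satisfied.
(i) tenure ≥ 24 mo. — met.
(ii) no recent notice — satisfied.
(a) = T AND T = true.
(b) non-exempt — fails.
(c) not (hours reduced) — not satisfied.
(3): T OR F OR F → true.
Overall: T AND T AND T → true.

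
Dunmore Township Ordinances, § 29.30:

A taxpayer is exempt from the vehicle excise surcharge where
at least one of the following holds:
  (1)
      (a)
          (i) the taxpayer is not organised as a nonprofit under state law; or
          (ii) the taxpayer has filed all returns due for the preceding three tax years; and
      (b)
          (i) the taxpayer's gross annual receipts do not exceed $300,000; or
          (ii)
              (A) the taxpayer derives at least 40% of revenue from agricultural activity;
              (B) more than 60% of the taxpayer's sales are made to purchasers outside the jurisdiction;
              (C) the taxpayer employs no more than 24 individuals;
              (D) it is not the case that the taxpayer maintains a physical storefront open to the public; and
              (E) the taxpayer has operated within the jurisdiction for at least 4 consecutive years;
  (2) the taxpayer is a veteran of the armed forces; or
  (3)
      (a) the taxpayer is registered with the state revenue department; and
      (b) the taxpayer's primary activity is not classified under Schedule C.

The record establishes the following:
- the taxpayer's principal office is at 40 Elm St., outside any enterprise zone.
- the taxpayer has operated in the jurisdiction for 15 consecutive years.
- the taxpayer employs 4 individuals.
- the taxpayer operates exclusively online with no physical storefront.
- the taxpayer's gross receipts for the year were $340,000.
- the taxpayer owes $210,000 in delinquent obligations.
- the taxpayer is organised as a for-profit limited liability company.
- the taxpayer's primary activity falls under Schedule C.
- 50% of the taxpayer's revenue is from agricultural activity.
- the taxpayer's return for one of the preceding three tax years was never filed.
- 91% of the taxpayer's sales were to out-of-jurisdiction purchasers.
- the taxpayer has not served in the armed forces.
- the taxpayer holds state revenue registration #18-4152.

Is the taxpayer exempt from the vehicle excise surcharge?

(i) not (nonprofit) — satisfied.
(ii) returns current — fails.
(a) = T OR F = true.
(i) receipts ≤ $300,000 — fails.
(A) ≥40% agricultural — holds.
(B) >60% out-of-jur. sales — holds.
(C) ≤ 24 employees — met.
(D) not (has storefront) — satisfied.
(E) ≥ 4 yrs in jurisdiction — holds.
(ii): T AND T AND T AND T AND T → true.
So (b) is satisfied (F OR T).
So (1) is satisfied (T AND T).
(2) veteran — not satisfied.
(a) state-registered — satisfied.
(b) not (Schedule C activity) — fails.
So (3) is not satisfied (T AND F).
So Overall is satisfied (T OR F OR F).

Yes — exempt.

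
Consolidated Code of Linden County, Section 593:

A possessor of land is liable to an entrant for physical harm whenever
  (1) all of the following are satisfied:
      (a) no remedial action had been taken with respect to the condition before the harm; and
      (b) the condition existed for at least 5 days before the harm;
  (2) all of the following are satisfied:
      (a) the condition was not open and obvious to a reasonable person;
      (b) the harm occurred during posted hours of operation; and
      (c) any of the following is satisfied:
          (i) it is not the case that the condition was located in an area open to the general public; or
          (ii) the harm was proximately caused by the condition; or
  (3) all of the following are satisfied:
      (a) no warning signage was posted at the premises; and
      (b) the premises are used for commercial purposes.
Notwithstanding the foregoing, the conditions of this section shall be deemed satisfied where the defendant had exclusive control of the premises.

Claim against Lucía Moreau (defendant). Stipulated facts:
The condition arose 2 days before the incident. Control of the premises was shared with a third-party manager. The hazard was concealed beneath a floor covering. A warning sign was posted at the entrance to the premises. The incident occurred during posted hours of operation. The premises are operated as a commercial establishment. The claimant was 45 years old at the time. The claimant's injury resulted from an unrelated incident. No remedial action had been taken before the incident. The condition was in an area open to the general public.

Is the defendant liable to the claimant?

(a) no remedial action — satisfied.
(b) condition ≥5 days old — not satisfied.
(1) = T AND F = false.
(a) not open/obvious — met.
(b) during posted hours — met.
(i) not (public area) — not satisfied.
(ii) proximate cause — fails.
(c): F OR F → false.
(2): T AND T AND F → false.
(a) no signage posted — not met.
(b) commercial use — holds.
(3): F AND T → false.
So Overall is not satisfied (F OR F OR F).
Exception (exclusive control) — not satisfied.
Result: main false OR exception false → false.

No — not liable.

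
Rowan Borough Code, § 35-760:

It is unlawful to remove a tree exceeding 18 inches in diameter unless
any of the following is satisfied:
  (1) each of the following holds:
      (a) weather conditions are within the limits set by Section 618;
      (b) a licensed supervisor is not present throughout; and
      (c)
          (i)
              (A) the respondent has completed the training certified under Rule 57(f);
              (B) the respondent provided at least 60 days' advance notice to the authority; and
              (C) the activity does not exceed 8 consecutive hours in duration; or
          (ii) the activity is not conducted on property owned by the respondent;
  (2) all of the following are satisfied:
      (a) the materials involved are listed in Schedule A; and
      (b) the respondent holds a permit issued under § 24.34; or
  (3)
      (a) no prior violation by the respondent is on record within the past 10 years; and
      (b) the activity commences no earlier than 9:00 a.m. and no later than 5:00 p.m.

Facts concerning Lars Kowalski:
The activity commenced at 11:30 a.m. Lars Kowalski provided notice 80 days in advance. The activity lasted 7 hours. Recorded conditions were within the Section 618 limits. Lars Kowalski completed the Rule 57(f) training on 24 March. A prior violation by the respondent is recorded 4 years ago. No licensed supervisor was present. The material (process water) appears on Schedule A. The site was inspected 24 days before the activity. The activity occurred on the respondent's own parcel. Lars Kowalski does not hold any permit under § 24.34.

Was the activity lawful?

(a) weather ok — met.
(b) not (supervisor present) — met.
(A) training certified — met.
(B) ≥60 days' notice — satisfied.
(C) ≤ 8 hrs duration — met.
So (i) is satisfied (T AND T AND T).
(ii) not (own property) — fails.
(c): T OR F → true.
(1) = T AND T AND T = true.
(a) Schedule A material — met.
(b) holds permit — not satisfied.
(2): T AND F → false.
(a) no prior violation — not satisfied.
(b) start within hours — holds.
So (3) is not satisfied (F AND T).
Overall: T OR F OR F → true.

Yes — lawful.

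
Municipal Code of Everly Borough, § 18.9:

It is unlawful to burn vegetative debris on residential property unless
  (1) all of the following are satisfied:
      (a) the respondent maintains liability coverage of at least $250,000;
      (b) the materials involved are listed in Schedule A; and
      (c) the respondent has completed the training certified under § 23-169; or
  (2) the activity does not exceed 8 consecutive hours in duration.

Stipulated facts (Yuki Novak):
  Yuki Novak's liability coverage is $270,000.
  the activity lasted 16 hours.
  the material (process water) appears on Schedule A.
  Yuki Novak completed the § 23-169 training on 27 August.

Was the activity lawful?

(a) coverage ≥ $250,000 — satisfied.
(b) Schedule A material — satisfied.
(c) training certified — satisfied.
(1) = T AND T AND T = true.
(2) ≤ 8 hrs duration — not met.
Overall: T OR F → true.

Yes — lawful.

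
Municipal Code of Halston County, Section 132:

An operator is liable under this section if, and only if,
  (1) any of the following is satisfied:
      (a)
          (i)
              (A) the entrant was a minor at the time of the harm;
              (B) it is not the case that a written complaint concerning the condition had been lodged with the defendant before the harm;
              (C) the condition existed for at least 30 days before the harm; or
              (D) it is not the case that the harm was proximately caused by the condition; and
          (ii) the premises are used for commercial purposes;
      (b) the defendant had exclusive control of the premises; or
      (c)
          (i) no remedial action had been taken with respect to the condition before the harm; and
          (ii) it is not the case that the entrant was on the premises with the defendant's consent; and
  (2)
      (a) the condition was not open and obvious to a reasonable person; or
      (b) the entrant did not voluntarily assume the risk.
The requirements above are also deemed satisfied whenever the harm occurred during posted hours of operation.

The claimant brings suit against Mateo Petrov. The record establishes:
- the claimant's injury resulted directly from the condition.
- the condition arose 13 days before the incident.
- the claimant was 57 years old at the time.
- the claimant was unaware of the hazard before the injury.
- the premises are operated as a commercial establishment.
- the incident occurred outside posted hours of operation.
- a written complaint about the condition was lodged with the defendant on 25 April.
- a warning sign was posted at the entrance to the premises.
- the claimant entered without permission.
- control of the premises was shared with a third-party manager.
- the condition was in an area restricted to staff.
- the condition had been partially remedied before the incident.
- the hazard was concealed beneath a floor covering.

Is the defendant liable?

No — not liable.

(A) entrant a minor — fails.
(B) not (complaint lodged) — fails.
(C) condition ≥30 days old — not met.
(D) not (proximate cause) — not met.
(i) = F OR F OR F OR F = false.
(ii) commercial use — met.
(a) = F AND T = false.
(b) exclusive control — not satisfied.
(i) no remedial action — not satisfied.
(ii) not (consent to enter) — satisfied.
So (c) is not satisfied (F AND T).
(1) = F OR F OR F = false.
(a) not open/obvious — met.
(b) no assumed risk — satisfied.
(2): T OR T → true.
Overall = F AND T = false.
Exception (during posted hours) — not satisfied.
Result: main false OR exception false → false.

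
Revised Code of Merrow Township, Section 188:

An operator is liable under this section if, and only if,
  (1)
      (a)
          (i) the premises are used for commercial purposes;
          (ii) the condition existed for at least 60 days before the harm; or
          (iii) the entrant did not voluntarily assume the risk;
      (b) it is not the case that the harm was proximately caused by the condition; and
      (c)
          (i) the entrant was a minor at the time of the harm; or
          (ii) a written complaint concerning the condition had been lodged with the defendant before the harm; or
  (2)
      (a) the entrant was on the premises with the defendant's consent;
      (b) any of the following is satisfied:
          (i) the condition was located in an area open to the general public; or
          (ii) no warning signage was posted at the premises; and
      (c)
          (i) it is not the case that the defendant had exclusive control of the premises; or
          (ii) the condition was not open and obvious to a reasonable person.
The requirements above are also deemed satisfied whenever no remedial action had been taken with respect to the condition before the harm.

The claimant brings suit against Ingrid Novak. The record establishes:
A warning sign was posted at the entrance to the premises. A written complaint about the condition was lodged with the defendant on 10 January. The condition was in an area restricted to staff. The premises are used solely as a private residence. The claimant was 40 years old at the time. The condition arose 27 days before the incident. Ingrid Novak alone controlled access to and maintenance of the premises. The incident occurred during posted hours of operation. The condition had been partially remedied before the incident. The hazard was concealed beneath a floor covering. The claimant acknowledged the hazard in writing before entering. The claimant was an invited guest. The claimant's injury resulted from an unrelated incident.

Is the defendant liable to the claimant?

No — not liable.

(i) commercial use — fails.
(ii) condition ≥60 days old — fails.
(iii) no assumed risk — fails.
(a): F OR F OR F → false.
(b) not (proximate cause) — satisfied.
(i) entrant a minor — not met.
(ii) complaint lodged — met.
(c): F OR T → true.
(1) = F AND T AND T = false.
(a) consent to enter — met.
(i) public area — not satisfied.
(ii) no signage posted — not met.
(b): F OR F → false.
(i) not (exclusive control) — fails.
(ii) not open/obvious — met.
So (c) is satisfied (F OR T).
(2) = T AND F AND T = false.
Overall = F OR F = false.
Exception (no remedial action) — not satisfied.
Result: main false OR exception false → false.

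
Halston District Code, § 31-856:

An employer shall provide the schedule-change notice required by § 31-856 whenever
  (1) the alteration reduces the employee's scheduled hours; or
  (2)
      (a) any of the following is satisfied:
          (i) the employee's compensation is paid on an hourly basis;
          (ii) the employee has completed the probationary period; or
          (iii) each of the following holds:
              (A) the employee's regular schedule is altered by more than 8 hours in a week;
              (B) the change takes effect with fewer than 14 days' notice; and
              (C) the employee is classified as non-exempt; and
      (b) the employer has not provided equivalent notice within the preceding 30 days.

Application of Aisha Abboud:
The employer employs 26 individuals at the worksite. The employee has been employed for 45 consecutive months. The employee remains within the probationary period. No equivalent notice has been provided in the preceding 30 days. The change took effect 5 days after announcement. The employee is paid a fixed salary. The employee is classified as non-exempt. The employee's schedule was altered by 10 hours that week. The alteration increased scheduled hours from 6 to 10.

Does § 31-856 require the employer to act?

Yes — required.

(1) hours reduced — not met.
(i) hourly-paid — fails.
(ii) past probation — not satisfied.
(A) schedule shift > 8h — satisfied.
(B) < 14 days' notice — met.
(C) non-exempt — holds.
(iii) = T AND T AND T = true.
(a): F OR F OR T → true.
(b) no recent notice — met.
So (2) is satisfied (T AND T).
Overall = F OR T = true.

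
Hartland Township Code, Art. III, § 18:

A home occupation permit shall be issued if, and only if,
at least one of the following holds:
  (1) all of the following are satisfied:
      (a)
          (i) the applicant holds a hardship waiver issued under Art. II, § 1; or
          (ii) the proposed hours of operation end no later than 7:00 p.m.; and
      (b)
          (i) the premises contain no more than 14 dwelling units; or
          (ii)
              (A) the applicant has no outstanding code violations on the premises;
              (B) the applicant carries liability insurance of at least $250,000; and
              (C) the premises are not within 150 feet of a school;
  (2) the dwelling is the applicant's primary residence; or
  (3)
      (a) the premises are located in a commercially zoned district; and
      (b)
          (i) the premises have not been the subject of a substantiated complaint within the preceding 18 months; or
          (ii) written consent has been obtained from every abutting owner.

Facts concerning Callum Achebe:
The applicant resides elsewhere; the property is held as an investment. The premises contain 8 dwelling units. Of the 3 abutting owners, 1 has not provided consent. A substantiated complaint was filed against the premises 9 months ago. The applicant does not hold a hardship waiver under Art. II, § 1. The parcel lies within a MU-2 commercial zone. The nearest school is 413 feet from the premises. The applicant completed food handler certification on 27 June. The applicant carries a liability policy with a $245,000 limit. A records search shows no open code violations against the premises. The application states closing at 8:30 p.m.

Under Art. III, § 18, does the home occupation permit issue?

No — denied.

(i) hardship waiver — not met.
(ii) closes by 7 p.m. — fails.
So (a) is not satisfied (F OR F).
(i) ≤ 14 units — met.
(A) no code violations — satisfied.
(B) insurance ≥ $250,000 — not met.
(C) ≥150 ft from school — satisfied.
(ii) = T AND F AND T = false.
(b) = T OR F = true.
(1) = F AND T = false.
(2) primary residence — not met.
(a) commercially zoned — holds.
(i) no complaint in 18 mo. — fails.
(ii) all abutters consent — not satisfied.
So (b) is not satisfied (F OR F).
(3) = T AND F = false.
Overall: F OR F OR F → false.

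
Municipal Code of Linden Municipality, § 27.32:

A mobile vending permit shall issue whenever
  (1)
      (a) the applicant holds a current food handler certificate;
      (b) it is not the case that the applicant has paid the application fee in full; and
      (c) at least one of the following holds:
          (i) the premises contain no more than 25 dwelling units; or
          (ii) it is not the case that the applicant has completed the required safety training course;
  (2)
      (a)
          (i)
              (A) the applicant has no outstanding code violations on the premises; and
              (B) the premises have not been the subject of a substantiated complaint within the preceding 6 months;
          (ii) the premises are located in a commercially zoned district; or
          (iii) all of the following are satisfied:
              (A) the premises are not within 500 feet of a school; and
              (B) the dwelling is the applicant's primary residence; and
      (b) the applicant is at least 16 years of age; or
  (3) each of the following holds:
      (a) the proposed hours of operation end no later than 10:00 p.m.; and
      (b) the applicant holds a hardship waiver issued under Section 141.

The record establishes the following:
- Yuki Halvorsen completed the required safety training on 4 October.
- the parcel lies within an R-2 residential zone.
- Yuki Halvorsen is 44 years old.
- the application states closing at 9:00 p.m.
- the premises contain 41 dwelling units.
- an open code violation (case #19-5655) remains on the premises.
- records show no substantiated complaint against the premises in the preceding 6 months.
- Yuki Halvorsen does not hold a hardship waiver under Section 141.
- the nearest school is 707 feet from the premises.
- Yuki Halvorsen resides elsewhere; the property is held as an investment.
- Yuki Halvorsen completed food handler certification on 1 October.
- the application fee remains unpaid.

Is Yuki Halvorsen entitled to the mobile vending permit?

No — denied.

(a) food handler cert. — met.
(b) not (fee paid) — satisfied.
(i) ≤ 25 units — not satisfied.
(ii) not (safety training) — not satisfied.
(c): F OR F → false.
(1) = T AND T AND F = false.
(A) no code violations — not satisfied.
(B) no complaint in 6 mo. — holds.
(i) = F AND T = false.
(ii) commercially zoned — not met.
(A) ≥500 ft from school — met.
(B) primary residence — fails.
So (iii) is not satisfied (T AND F).
(a): F OR F OR F → false.
(b) age ≥ 16 — satisfied.
(2): F AND T → false.
(a) closes by 10 p.m. — satisfied.
(b) hardship waiver — not satisfied.
(3): T AND F → false.
Overall: F OR F OR F → false.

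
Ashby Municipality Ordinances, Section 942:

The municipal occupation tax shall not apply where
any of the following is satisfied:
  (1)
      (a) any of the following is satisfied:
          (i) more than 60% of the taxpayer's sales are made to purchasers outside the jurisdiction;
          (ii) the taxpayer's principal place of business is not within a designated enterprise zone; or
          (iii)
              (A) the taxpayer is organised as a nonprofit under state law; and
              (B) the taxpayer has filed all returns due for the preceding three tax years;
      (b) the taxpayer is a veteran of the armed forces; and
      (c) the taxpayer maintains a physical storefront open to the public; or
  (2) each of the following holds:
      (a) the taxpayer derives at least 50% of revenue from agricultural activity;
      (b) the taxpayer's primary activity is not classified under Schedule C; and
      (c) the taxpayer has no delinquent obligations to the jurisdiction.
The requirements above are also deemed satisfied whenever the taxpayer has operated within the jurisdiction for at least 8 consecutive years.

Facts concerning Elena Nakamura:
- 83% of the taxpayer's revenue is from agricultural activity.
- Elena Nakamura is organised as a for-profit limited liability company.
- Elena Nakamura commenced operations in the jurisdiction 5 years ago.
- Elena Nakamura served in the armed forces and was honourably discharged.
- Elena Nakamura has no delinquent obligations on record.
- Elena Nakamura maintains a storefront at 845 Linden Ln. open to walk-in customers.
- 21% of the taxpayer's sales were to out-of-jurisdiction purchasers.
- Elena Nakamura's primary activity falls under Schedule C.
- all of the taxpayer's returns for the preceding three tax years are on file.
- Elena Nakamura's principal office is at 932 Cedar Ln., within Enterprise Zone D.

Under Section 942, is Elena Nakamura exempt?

(i) >60% out-of-jur. sales — not satisfied.
(ii) not (in enterprise zone) — not satisfied.
(A) nonprofit — not met.
(B) returns current — satisfied.
(iii) = F AND T = false.
(a) = F OR F OR F = false.
(b) veteran — satisfied.
(c) has storefront — holds.
(1): F AND T AND T → false.
(a) ≥50% agricultural — holds.
(b) not (Schedule C activity) — not satisfied.
(c) no delinquency — met.
(2): T AND F AND T → false.
Overall = F OR F = false.
Exception (≥ 8 yrs in jurisdiction) — not satisfied.
Result: main false OR exception false → false.

No — not exempt.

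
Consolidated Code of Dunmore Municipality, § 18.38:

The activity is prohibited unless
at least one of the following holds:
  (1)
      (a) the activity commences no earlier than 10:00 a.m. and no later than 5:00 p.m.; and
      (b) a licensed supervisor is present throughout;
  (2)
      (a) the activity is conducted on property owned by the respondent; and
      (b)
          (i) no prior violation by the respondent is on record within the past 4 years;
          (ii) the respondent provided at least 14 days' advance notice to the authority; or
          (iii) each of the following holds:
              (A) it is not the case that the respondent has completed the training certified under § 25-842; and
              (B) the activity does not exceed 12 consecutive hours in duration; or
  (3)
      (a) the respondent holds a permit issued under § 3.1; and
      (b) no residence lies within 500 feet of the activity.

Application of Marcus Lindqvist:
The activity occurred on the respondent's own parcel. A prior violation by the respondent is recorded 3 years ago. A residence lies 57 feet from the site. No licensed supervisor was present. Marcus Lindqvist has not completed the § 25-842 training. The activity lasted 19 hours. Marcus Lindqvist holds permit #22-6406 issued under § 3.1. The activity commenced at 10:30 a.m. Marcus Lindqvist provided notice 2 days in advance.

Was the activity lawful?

No — unlawful.

(a) start within hours — holds.
(b) supervisor present — fails.
(1): T AND F → false.
(a) own property — satisfied.
(i) no prior violation — fails.
(ii) ≥14 days' notice — fails.
(A) not (training certified) — met.
(B) ≤ 12 hrs duration — fails.
(iii): T AND F → false.
(b): F OR F OR F → false.
(2): T AND F → false.
(a) holds permit — satisfied.
(b) no residence in 500 ft — fails.
So (3) is not satisfied (T AND F).
Overall = F OR F OR F = false.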